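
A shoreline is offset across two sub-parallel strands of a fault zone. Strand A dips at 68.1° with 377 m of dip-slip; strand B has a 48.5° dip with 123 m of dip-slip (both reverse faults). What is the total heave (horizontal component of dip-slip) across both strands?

222 m

heave_A = 377 × cos(68.1°) = 140.6 m
heave_B = 123 × cos(48.5°) = 81.50 m
total = 140.6 + 81.50 = 222 m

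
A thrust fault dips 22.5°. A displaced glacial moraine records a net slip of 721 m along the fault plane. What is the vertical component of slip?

276 m

throw = dip-slip × sin(dip) = 721 m × sin(22.5°) = 276 m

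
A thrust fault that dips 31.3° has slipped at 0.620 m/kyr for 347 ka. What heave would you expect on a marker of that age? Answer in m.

184 m

dip-slip = rate × time = 0.620 m/kyr × 347 ka = 215.1 m
heave = dip-slip × cos(dip) = 215.1 × cos(31.3°) = 184 m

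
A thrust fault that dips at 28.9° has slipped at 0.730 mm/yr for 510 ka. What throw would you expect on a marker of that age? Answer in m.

dip-slip = rate × time = 0.730 mm/yr × 510 ka = 372.3 m
throw = dip-slip × sin(dip) = 372.3 × sin(28.9°) = 180 m

180 m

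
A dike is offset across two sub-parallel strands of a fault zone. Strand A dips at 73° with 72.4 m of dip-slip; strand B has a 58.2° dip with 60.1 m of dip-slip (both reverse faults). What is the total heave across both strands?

heave_A = 72.4 × cos(73°) = 21.17 m
heave_B = 60.1 × cos(58.2°) = 31.67 m
total = 21.17 + 31.67 = 52.8 m

52.8 m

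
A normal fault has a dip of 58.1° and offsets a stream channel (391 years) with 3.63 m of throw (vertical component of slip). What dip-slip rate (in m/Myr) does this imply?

10900 m/Myr

dip-slip = throw / sin(dip) = 3.63 m / sin(58.1°) = 4.276 m
rate = 4.276 m / 391 years = 0.0109 m/yr = 10900 m/Myr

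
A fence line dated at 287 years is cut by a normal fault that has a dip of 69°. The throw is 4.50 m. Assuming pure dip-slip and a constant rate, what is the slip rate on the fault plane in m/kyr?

dip-slip = throw / sin(dip) = 4.50 m / sin(69°) = 4.820 m
rate = 4.820 m / 287 years = 0.0168 m/yr = 16.8 m/kyr

16.8 m/kyr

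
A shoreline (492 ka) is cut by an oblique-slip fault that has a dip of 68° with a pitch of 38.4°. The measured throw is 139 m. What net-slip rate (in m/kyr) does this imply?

0.491 m/kyr

dip-slip = throw / sin(dip) = 139 / sin(68°) = 149.9 m
net slip = dip-slip / sin(rake) = 149.9 / sin(38.4°) = 241.4 m
rate = 241.4 m / 492 ka = 0.000491 m/yr = 0.491 m/kyr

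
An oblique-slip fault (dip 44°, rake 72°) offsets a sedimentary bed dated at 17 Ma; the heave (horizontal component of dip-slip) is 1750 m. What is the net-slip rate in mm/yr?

0.150 mm/yr

dip-slip = heave / cos(dip) = 1750 / cos(44°) = 2433 m
net slip = dip-slip / sin(rake) = 2433 / sin(72°) = 2558 m
rate = 2558 m / 17 Ma = 0.000150 m/yr = 0.150 mm/yr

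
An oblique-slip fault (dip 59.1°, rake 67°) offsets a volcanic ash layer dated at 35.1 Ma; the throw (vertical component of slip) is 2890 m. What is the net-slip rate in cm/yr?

dip-slip = throw / sin(dip) = 2890 / sin(59.1°) = 3368 m
net slip = dip-slip / sin(rake) = 3368 / sin(67°) = 3659 m
rate = 3659 m / 35.1 Ma = 0.000104 m/yr = 0.0104 cm/yr

0.0104 cm/yr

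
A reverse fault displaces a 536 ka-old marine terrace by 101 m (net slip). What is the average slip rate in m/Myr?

188 m/Myr

rate = 101 m / 536 ka = 0.000188 m/yr = 188 m/Myr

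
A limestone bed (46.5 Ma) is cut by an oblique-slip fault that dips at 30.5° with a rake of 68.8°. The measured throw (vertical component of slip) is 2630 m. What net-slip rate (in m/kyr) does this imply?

dip-slip = throw / sin(dip) = 2630 / sin(30.5°) = 5182 m
net slip = dip-slip / sin(rake) = 5182 / sin(68.8°) = 5558 m
rate = 5558 m / 46.5 Ma = 0.000120 m/yr = 0.120 m/kyr

0.120 m/kyr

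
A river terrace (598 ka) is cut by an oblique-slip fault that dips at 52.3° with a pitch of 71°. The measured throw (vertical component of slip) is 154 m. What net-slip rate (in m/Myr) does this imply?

344 m/Myr

dip-slip = throw / sin(dip) = 154 / sin(52.3°) = 194.6 m
net slip = dip-slip / sin(rake) = 194.6 / sin(71°) = 205.9 m
rate = 205.9 m / 598 ka = 0.000344 m/yr = 344 m/Myr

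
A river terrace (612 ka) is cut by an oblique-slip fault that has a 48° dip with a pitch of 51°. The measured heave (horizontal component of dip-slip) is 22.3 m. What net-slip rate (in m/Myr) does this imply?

dip-slip = heave / cos(dip) = 22.3 / cos(48°) = 33.33 m
net slip = dip-slip / sin(rake) = 33.33 / sin(51°) = 42.88 m
rate = 42.88 m / 612 ka = 0.0000701 m/yr = 70.1 m/Myr

70.1 m/Myr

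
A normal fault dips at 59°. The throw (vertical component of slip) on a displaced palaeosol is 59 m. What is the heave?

heave = throw / tan(dip) = 59 / tan(59°) = 35.5 m

35.5 m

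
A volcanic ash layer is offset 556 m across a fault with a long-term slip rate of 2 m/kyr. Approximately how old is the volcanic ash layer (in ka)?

age = offset / rate = 556 m / (2 m/kyr) = 278000 yr = 278 ka

278 ka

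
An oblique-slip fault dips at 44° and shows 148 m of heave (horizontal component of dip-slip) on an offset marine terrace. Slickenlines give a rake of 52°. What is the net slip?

dip-slip = heave / cos(dip) = 148 / cos(44°) = 205.7 m
net slip = dip-slip / sin(rake) = 205.7 / sin(52°) = 261 m

261 m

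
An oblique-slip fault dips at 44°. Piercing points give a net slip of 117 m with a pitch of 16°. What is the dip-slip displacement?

dip-slip = net slip × sin(rake) = 117 m × sin(16°) = 32.2 m

32.2 m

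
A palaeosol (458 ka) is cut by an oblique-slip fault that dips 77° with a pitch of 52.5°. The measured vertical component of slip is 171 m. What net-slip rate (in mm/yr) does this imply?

0.483 mm/yr

dip-slip = throw / sin(dip) = 171 / sin(77°) = 175.5 m
net slip = dip-slip / sin(rake) = 175.5 / sin(52.5°) = 221.2 m
rate = 221.2 m / 458 ka = 0.000483 m/yr = 0.483 mm/yr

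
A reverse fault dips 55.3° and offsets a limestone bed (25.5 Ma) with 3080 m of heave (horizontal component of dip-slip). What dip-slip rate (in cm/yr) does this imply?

0.0212 cm/yr

dip-slip = heave / cos(dip) = 3080 m / cos(55.3°) = 5410 m
rate = 5410 m / 25.5 Ma = 0.000212 m/yr = 0.0212 cm/yr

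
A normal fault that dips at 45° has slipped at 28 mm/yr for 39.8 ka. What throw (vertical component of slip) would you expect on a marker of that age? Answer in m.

788 m

dip-slip = rate × time = 28 mm/yr × 39.8 ka = 1114 m
throw = dip-slip × sin(dip) = 1114 × sin(45°) = 788 m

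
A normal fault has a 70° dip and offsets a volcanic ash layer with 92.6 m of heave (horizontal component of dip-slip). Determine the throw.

254 m

throw = heave × tan(dip) = 92.6 × tan(70°) = 254 m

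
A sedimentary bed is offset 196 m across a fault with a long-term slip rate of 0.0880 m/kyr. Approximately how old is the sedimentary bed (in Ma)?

2.23 Ma

age = offset / rate = 196 m / (0.0880 m/kyr) = 2.23e+06 yr = 2.23 Ma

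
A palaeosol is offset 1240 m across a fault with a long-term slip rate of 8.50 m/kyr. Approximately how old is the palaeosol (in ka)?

age = offset / rate = 1240 m / (8.50 m/kyr) = 146000 yr = 146 ka

146 ka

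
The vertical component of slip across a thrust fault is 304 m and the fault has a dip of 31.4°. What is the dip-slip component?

dip-slip = throw / sin(dip) = 304 / sin(31.4°) = 583 m

583 m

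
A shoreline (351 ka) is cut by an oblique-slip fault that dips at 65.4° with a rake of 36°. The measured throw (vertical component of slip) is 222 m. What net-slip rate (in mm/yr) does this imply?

1.18 mm/yr

dip-slip = throw / sin(dip) = 222 / sin(65.4°) = 244.2 m
net slip = dip-slip / sin(rake) = 244.2 / sin(36°) = 415.4 m
rate = 415.4 m / 351 ka = 0.00118 m/yr = 1.18 mm/yr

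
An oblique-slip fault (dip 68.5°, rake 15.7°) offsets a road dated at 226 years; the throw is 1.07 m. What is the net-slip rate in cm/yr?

dip-slip = throw / sin(dip) = 1.07 / sin(68.5°) = 1.150 m
net slip = dip-slip / sin(rake) = 1.150 / sin(15.7°) = 4.250 m
rate = 4.250 m / 226 years = 0.0188 m/yr = 1.88 cm/yr

1.88 cm/yr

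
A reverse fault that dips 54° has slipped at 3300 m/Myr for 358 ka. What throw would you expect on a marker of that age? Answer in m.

dip-slip = rate × time = 3300 m/Myr × 358 ka = 1181 m
throw = dip-slip × sin(dip) = 1181 × sin(54°) = 956 m

956 m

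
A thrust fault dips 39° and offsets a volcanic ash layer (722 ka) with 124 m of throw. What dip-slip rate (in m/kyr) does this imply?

0.273 m/kyr

dip-slip = throw / sin(dip) = 124 m / sin(39°) = 197 m
rate = 197 m / 722 ka = 0.000273 m/yr = 0.273 m/kyr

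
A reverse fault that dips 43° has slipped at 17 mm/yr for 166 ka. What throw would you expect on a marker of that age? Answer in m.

dip-slip = rate × time = 17 mm/yr × 166 ka = 2822 m
throw = dip-slip × sin(dip) = 2822 × sin(43°) = 1920 m

1920 m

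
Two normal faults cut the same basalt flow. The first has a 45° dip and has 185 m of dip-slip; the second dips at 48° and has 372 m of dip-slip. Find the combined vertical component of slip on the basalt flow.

throw_A = 185 × sin(45°) = 130.8 m
throw_B = 372 × sin(48°) = 276.4 m
total = 130.8 + 276.4 = 407 m

407 m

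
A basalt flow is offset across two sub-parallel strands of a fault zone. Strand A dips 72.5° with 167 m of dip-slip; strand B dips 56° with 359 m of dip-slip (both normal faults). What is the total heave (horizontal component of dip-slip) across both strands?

251 m

heave_A = 167 × cos(72.5°) = 50.22 m
heave_B = 359 × cos(56°) = 200.8 m
total = 50.22 + 200.8 = 251 m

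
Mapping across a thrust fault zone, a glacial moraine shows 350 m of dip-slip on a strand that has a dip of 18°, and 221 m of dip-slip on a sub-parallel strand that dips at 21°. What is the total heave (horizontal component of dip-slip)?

539 m

heave_A = 350 × cos(18°) = 332.9 m
heave_B = 221 × cos(21°) = 206.3 m
total = 332.9 + 206.3 = 539 m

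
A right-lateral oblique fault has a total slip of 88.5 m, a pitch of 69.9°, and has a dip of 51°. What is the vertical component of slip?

dip-slip = net slip × sin(rake) = 88.5 m × sin(69.9°) = 83.11 m
throw = dip-slip × sin(dip) = 83.11 × sin(51°) = 64.6 m

64.6 m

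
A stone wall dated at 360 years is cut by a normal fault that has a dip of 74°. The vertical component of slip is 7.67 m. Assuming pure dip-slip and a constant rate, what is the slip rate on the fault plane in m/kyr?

22.2 m/kyr

dip-slip = throw / sin(dip) = 7.67 m / sin(74°) = 7.979 m
rate = 7.979 m / 360 years = 0.0222 m/yr = 22.2 m/kyr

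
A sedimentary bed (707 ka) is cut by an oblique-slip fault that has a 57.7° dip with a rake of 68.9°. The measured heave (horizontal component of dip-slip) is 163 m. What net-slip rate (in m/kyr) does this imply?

0.462 m/kyr

dip-slip = heave / cos(dip) = 163 / cos(57.7°) = 305 m
net slip = dip-slip / sin(rake) = 305 / sin(68.9°) = 327 m
rate = 327 m / 707 ka = 0.000462 m/yr = 0.462 m/kyr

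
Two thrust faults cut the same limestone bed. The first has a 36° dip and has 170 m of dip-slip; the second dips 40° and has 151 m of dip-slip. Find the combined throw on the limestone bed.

197 m

throw_A = 170 × sin(36°) = 99.92 m
throw_B = 151 × sin(40°) = 97.06 m
total = 99.92 + 97.06 = 197 m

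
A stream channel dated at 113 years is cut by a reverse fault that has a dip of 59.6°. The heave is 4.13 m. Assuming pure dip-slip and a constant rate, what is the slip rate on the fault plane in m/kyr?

dip-slip = heave / cos(dip) = 4.13 m / cos(59.6°) = 8.162 m
rate = 8.162 m / 113 years = 0.0722 m/yr = 72.2 m/kyr

72.2 m/kyr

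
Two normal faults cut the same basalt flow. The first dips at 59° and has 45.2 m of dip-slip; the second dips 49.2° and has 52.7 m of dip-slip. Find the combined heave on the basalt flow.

heave_A = 45.2 × cos(59°) = 23.28 m
heave_B = 52.7 × cos(49.2°) = 34.44 m
total = 23.28 + 34.44 = 57.7 m

57.7 m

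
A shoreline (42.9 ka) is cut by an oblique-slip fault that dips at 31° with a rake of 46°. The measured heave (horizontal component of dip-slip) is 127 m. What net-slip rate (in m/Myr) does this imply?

dip-slip = heave / cos(dip) = 127 / cos(31°) = 148.2 m
net slip = dip-slip / sin(rake) = 148.2 / sin(46°) = 206 m
rate = 206 m / 42.9 ka = 0.00480 m/yr = 4800 m/Myr

4800 m/Myr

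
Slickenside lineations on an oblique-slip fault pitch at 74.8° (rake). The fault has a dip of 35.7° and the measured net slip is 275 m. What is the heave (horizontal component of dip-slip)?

dip-slip = net slip × sin(rake) = 275 m × sin(74.8°) = 265.4 m
heave = dip-slip × cos(dip) = 265.4 × cos(35.7°) = 216 m

216 m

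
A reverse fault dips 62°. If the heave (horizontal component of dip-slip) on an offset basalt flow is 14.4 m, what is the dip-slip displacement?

30.7 m

dip-slip = heave / cos(dip) = 14.4 / cos(62°) = 30.7 m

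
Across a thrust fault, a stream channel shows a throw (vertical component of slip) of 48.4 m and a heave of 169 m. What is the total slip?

176 m

net slip = √(throw² + heave²) = √(48.4² + 169²) = 176 m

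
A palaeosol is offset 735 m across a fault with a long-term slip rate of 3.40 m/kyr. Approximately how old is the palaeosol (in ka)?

216 ka

age = offset / rate = 735 m / (3.40 m/kyr) = 216000 yr = 216 ka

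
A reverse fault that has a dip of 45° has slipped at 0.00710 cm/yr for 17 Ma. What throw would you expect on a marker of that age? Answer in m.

dip-slip = rate × time = 0.00710 cm/yr × 17 Ma = 1207 m
throw = dip-slip × sin(dip) = 1207 × sin(45°) = 853 m

853 m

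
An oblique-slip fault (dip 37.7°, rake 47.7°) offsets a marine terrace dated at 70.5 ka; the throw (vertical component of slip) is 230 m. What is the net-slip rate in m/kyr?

7.21 m/kyr

dip-slip = throw / sin(dip) = 230 / sin(37.7°) = 376.1 m
net slip = dip-slip / sin(rake) = 376.1 / sin(47.7°) = 508.5 m
rate = 508.5 m / 70.5 ka = 0.00721 m/yr = 7.21 m/kyr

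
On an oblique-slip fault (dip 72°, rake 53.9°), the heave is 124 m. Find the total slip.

dip-slip = heave / cos(dip) = 124 / cos(72°) = 401.3 m
net slip = dip-slip / sin(rake) = 401.3 / sin(53.9°) = 497 m

497 m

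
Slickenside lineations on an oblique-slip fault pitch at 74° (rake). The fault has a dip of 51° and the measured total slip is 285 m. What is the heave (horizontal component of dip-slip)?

172 m

dip-slip = net slip × sin(rake) = 285 m × sin(74°) = 274 m
heave = dip-slip × cos(dip) = 274 × cos(51°) = 172 m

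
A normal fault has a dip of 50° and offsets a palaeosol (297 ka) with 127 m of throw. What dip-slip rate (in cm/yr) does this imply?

0.0558 cm/yr

dip-slip = throw / sin(dip) = 127 m / sin(50°) = 165.8 m
rate = 165.8 m / 297 ka = 0.000558 m/yr = 0.0558 cm/yr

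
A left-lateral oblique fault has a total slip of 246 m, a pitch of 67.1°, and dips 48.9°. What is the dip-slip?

227 m

dip-slip = net slip × sin(rake) = 246 m × sin(67.1°) = 227 m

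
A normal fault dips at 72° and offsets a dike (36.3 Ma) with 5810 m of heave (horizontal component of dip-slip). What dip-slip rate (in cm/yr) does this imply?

0.0518 cm/yr

dip-slip = heave / cos(dip) = 5810 m / cos(72°) = 18800 m
rate = 18800 m / 36.3 Ma = 0.000518 m/yr = 0.0518 cm/yr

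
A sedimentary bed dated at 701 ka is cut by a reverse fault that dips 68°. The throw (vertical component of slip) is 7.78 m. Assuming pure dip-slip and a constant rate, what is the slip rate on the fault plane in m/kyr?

dip-slip = throw / sin(dip) = 7.78 m / sin(68°) = 8.391 m
rate = 8.391 m / 701 ka = 0.0000120 m/yr = 0.0120 m/kyr

0.0120 m/kyr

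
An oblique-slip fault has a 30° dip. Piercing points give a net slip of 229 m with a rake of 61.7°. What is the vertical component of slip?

dip-slip = net slip × sin(rake) = 229 m × sin(61.7°) = 201.6 m
throw = dip-slip × sin(dip) = 201.6 × sin(30°) = 101 m

101 m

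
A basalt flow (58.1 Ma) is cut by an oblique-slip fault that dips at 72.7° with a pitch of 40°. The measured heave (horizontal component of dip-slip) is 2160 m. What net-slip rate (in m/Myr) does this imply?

194 m/Myr

dip-slip = heave / cos(dip) = 2160 / cos(72.7°) = 7264 m
net slip = dip-slip / sin(rake) = 7264 / sin(40°) = 11300 m
rate = 11300 m / 58.1 Ma = 0.000194 m/yr = 194 m/Myr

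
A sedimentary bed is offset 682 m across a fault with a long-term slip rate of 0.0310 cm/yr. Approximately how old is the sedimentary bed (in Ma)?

age = offset / rate = 682 m / (0.0310 cm/yr) = 2.2e+06 yr = 2.20 Ma

2.20 Ma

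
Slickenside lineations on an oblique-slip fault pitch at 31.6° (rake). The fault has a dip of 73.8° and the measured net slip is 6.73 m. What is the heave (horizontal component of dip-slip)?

0.984 m

dip-slip = net slip × sin(rake) = 6.73 m × sin(31.6°) = 3.526 m
heave = dip-slip × cos(dip) = 3.526 × cos(73.8°) = 0.984 m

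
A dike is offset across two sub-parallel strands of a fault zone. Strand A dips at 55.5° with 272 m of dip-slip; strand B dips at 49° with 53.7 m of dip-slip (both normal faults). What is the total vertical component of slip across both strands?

265 m

throw_A = 272 × sin(55.5°) = 224.2 m
throw_B = 53.7 × sin(49°) = 40.53 m
total = 224.2 + 40.53 = 265 m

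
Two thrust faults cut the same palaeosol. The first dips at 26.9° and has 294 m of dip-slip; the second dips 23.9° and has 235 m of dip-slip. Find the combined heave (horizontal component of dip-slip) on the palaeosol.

heave_A = 294 × cos(26.9°) = 262.2 m
heave_B = 235 × cos(23.9°) = 214.8 m
total = 262.2 + 214.8 = 477 m

477 m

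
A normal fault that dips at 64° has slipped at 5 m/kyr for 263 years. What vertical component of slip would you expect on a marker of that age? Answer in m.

1.18 m

dip-slip = rate × time = 5 m/kyr × 263 years = 1.315 m
throw = dip-slip × sin(dip) = 1.315 × sin(64°) = 1.18 m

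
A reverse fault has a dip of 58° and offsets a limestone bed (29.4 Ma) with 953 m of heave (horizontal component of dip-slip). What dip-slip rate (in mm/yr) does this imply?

0.0612 mm/yr

dip-slip = heave / cos(dip) = 953 m / cos(58°) = 1798 m
rate = 1798 m / 29.4 Ma = 0.0000612 m/yr = 0.0612 mm/yr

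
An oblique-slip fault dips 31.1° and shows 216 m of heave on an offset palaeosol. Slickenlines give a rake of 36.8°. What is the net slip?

421 m

dip-slip = heave / cos(dip) = 216 / cos(31.1°) = 252.3 m
net slip = dip-slip / sin(rake) = 252.3 / sin(36.8°) = 421 m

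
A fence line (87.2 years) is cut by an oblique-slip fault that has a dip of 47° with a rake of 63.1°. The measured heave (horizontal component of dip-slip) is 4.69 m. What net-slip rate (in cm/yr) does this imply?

8.84 cm/yr

dip-slip = heave / cos(dip) = 4.69 / cos(47°) = 6.877 m
net slip = dip-slip / sin(rake) = 6.877 / sin(63.1°) = 7.711 m
rate = 7.711 m / 87.2 years = 0.0884 m/yr = 8.84 cm/yr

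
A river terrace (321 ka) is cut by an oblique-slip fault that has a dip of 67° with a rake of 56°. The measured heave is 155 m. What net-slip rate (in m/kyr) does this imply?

1.49 m/kyr

dip-slip = heave / cos(dip) = 155 / cos(67°) = 396.7 m
net slip = dip-slip / sin(rake) = 396.7 / sin(56°) = 478.5 m
rate = 478.5 m / 321 ka = 0.00149 m/yr = 1.49 m/kyr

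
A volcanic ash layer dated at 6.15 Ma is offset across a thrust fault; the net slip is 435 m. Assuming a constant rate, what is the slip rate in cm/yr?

rate = 435 m / 6.15 Ma = 0.0000707 m/yr = 0.00707 cm/yr

0.00707 cm/yr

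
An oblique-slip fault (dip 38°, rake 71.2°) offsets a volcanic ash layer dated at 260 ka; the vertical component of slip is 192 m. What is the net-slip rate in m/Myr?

dip-slip = throw / sin(dip) = 192 / sin(38°) = 311.9 m
net slip = dip-slip / sin(rake) = 311.9 / sin(71.2°) = 329.4 m
rate = 329.4 m / 260 ka = 0.00127 m/yr = 1270 m/Myr

1270 m/Myr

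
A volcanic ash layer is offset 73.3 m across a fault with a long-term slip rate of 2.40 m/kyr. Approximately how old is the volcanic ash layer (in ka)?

30.5 ka

age = offset / rate = 73.3 m / (2.40 m/kyr) = 30500 yr = 30.5 ka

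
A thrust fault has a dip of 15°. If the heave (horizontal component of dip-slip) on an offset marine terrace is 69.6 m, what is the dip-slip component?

dip-slip = heave / cos(dip) = 69.6 / cos(15°) = 72.1 m

72.1 m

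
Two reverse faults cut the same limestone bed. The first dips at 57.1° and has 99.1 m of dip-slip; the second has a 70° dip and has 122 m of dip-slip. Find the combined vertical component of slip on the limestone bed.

throw_A = 99.1 × sin(57.1°) = 83.21 m
throw_B = 122 × sin(70°) = 114.6 m
total = 83.21 + 114.6 = 198 m

198 m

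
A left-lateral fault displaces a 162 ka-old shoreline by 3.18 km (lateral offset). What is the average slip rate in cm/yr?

rate = 3.18 km / 162 ka = 0.0196 m/yr = 1.96 cm/yr

1.96 cm/yr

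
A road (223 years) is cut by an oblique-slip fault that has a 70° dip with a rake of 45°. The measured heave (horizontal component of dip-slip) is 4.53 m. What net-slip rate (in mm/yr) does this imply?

dip-slip = heave / cos(dip) = 4.53 / cos(70°) = 13.24 m
net slip = dip-slip / sin(rake) = 13.24 / sin(45°) = 18.73 m
rate = 18.73 m / 223 years = 0.0840 m/yr = 84 mm/yr

84 mm/yr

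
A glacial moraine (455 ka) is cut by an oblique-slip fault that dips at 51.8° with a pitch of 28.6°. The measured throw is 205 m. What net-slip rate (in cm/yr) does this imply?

0.120 cm/yr

dip-slip = throw / sin(dip) = 205 / sin(51.8°) = 260.9 m
net slip = dip-slip / sin(rake) = 260.9 / sin(28.6°) = 544.9 m
rate = 544.9 m / 455 ka = 0.00120 m/yr = 0.120 cm/yr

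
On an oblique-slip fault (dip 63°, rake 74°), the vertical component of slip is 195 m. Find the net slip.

dip-slip = throw / sin(dip) = 195 / sin(63°) = 218.9 m
net slip = dip-slip / sin(rake) = 218.9 / sin(74°) = 228 m

228 m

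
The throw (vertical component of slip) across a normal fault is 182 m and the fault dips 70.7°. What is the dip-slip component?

193 m

dip-slip = throw / sin(dip) = 182 / sin(70.7°) = 193 m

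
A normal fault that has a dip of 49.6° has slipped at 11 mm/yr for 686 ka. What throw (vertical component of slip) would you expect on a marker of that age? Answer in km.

5.75 km

dip-slip = rate × time = 11 mm/yr × 686 ka = 7546 m
throw = dip-slip × sin(dip) = 7546 × sin(49.6°) = 5750 m = 5.75 km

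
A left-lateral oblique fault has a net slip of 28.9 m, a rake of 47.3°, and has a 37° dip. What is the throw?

dip-slip = net slip × sin(rake) = 28.9 m × sin(47.3°) = 21.24 m
throw = dip-slip × sin(dip) = 21.24 × sin(37°) = 12.8 m

12.8 m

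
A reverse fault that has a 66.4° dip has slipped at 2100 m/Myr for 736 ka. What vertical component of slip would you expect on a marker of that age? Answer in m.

1420 m

dip-slip = rate × time = 2100 m/Myr × 736 ka = 1546 m
throw = dip-slip × sin(dip) = 1546 × sin(66.4°) = 1420 m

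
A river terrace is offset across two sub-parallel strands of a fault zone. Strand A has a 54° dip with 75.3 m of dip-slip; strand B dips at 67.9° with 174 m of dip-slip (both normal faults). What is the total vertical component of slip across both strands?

throw_A = 75.3 × sin(54°) = 60.92 m
throw_B = 174 × sin(67.9°) = 161.2 m
total = 60.92 + 161.2 = 222 m

222 m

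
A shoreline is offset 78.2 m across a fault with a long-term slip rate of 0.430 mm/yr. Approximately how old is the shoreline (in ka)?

182 ka

age = offset / rate = 78.2 m / (0.430 mm/yr) = 182000 yr = 182 ka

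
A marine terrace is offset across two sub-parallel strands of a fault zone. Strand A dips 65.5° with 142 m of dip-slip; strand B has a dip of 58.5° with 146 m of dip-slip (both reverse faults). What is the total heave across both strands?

heave_A = 142 × cos(65.5°) = 58.89 m
heave_B = 146 × cos(58.5°) = 76.28 m
total = 58.89 + 76.28 = 135 m

135 m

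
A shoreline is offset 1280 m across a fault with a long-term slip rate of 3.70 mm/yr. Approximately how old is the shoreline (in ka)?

346 ka

age = offset / rate = 1280 m / (3.70 mm/yr) = 346000 yr = 346 ka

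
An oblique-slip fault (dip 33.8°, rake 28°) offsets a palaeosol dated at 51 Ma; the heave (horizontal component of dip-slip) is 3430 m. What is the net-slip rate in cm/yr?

0.0172 cm/yr

dip-slip = heave / cos(dip) = 3430 / cos(33.8°) = 4128 m
net slip = dip-slip / sin(rake) = 4128 / sin(28°) = 8792 m
rate = 8792 m / 51 Ma = 0.000172 m/yr = 0.0172 cm/yr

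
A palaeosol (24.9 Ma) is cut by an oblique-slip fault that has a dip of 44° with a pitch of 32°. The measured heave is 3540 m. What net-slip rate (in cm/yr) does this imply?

0.0373 cm/yr

dip-slip = heave / cos(dip) = 3540 / cos(44°) = 4921 m
net slip = dip-slip / sin(rake) = 4921 / sin(32°) = 9287 m
rate = 9287 m / 24.9 Ma = 0.000373 m/yr = 0.0373 cm/yr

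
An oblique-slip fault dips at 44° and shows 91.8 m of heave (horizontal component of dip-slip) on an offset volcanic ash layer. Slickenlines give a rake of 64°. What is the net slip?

dip-slip = heave / cos(dip) = 91.8 / cos(44°) = 127.6 m
net slip = dip-slip / sin(rake) = 127.6 / sin(64°) = 142 m

142 m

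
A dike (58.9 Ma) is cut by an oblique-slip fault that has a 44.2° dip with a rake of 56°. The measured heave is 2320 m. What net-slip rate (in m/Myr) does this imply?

dip-slip = heave / cos(dip) = 2320 / cos(44.2°) = 3236 m
net slip = dip-slip / sin(rake) = 3236 / sin(56°) = 3903 m
rate = 3903 m / 58.9 Ma = 0.0000663 m/yr = 66.3 m/Myr

66.3 m/Myr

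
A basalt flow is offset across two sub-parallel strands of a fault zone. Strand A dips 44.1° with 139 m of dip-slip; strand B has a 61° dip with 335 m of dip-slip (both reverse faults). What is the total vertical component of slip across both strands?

390 m

throw_A = 139 × sin(44.1°) = 96.73 m
throw_B = 335 × sin(61°) = 293 m
total = 96.73 + 293 = 390 m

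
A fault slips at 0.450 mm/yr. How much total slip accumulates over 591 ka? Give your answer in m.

slip = rate × time = 0.450 mm/yr × 591 ka = 266 m

266 m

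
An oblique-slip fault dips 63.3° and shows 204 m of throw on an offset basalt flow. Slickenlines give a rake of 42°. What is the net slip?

dip-slip = throw / sin(dip) = 204 / sin(63.3°) = 228.3 m
net slip = dip-slip / sin(rake) = 228.3 / sin(42°) = 341 m

341 m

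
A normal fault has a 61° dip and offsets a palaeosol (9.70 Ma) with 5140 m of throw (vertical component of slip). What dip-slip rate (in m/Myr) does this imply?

606 m/Myr

dip-slip = throw / sin(dip) = 5140 m / sin(61°) = 5877 m
rate = 5877 m / 9.70 Ma = 0.000606 m/yr = 606 m/Myr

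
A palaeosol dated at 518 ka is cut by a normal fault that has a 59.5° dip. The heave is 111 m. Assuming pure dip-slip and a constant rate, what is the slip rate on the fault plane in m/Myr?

422 m/Myr

dip-slip = heave / cos(dip) = 111 m / cos(59.5°) = 218.7 m
rate = 218.7 m / 518 ka = 0.000422 m/yr = 422 m/Myr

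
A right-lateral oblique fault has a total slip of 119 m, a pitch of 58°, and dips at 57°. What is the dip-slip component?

101 m

dip-slip = net slip × sin(rake) = 119 m × sin(58°) = 101 m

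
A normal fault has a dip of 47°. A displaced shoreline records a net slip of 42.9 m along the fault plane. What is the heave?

29.3 m

heave = dip-slip × cos(dip) = 42.9 m × cos(47°) = 29.3 m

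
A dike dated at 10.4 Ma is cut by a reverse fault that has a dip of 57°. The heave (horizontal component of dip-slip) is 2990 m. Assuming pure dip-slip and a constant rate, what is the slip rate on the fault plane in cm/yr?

0.0528 cm/yr

dip-slip = heave / cos(dip) = 2990 m / cos(57°) = 5490 m
rate = 5490 m / 10.4 Ma = 0.000528 m/yr = 0.0528 cm/yr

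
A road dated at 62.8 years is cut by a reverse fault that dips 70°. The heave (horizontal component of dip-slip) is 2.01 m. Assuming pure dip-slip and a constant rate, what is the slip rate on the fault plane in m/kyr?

93.6 m/kyr

dip-slip = heave / cos(dip) = 2.01 m / cos(70°) = 5.877 m
rate = 5.877 m / 62.8 years = 0.0936 m/yr = 93.6 m/kyr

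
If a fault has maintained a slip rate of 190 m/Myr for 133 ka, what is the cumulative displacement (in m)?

25.3 m

slip = rate × time = 190 m/Myr × 133 ka = 25.3 m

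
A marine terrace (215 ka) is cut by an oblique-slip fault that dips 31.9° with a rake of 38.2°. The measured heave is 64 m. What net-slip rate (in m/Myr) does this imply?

dip-slip = heave / cos(dip) = 64 / cos(31.9°) = 75.39 m
net slip = dip-slip / sin(rake) = 75.39 / sin(38.2°) = 121.9 m
rate = 121.9 m / 215 ka = 0.000567 m/yr = 567 m/Myr

567 m/Myr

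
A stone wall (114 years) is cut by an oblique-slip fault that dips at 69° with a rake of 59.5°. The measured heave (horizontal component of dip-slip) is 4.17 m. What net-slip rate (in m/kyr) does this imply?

dip-slip = heave / cos(dip) = 4.17 / cos(69°) = 11.64 m
net slip = dip-slip / sin(rake) = 11.64 / sin(59.5°) = 13.50 m
rate = 13.50 m / 114 years = 0.118 m/yr = 118 m/kyr

118 m/kyr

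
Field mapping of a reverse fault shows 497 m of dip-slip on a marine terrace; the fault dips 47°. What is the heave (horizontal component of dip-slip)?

heave = dip-slip × cos(dip) = 497 m × cos(47°) = 339 m

339 m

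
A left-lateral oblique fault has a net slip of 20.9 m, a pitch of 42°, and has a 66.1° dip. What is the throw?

12.8 m

dip-slip = net slip × sin(rake) = 20.9 m × sin(42°) = 13.98 m
throw = dip-slip × sin(dip) = 13.98 × sin(66.1°) = 12.8 m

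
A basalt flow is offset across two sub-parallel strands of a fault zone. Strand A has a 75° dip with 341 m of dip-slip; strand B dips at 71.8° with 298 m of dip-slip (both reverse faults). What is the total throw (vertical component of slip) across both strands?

throw_A = 341 × sin(75°) = 329.4 m
throw_B = 298 × sin(71.8°) = 283.1 m
total = 329.4 + 283.1 = 612 m

612 m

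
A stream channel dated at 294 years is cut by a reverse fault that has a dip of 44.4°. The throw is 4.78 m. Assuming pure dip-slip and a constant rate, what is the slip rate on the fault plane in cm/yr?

2.32 cm/yr

dip-slip = throw / sin(dip) = 4.78 m / sin(44.4°) = 6.832 m
rate = 6.832 m / 294 years = 0.0232 m/yr = 2.32 cm/yr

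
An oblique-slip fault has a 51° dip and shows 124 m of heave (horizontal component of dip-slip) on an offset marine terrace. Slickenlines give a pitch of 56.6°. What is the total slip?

dip-slip = heave / cos(dip) = 124 / cos(51°) = 197 m
net slip = dip-slip / sin(rake) = 197 / sin(56.6°) = 236 m

236 m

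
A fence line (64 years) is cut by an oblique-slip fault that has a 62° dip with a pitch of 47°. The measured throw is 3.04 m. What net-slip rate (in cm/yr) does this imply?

7.36 cm/yr

dip-slip = throw / sin(dip) = 3.04 / sin(62°) = 3.443 m
net slip = dip-slip / sin(rake) = 3.443 / sin(47°) = 4.708 m
rate = 4.708 m / 64 years = 0.0736 m/yr = 7.36 cm/yr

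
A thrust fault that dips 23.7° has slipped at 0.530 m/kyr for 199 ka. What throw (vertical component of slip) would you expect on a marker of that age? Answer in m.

dip-slip = rate × time = 0.530 m/kyr × 199 ka = 105.5 m
throw = dip-slip × sin(dip) = 105.5 × sin(23.7°) = 42.4 m

42.4 m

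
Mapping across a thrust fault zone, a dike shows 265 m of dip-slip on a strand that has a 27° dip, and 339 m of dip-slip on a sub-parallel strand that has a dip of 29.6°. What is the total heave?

531 m

heave_A = 265 × cos(27°) = 236.1 m
heave_B = 339 × cos(29.6°) = 294.8 m
total = 236.1 + 294.8 = 531 m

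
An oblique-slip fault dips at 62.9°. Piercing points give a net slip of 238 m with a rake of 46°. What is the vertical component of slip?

dip-slip = net slip × sin(rake) = 238 m × sin(46°) = 171.2 m
throw = dip-slip × sin(dip) = 171.2 × sin(62.9°) = 152 m

152 m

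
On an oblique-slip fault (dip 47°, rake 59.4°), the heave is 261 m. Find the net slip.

dip-slip = heave / cos(dip) = 261 / cos(47°) = 382.7 m
net slip = dip-slip / sin(rake) = 382.7 / sin(59.4°) = 445 m

445 m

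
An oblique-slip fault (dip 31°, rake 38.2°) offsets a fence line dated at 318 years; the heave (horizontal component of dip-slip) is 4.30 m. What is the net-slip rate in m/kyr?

25.5 m/kyr

dip-slip = heave / cos(dip) = 4.30 / cos(31°) = 5.017 m
net slip = dip-slip / sin(rake) = 5.017 / sin(38.2°) = 8.112 m
rate = 8.112 m / 318 years = 0.0255 m/yr = 25.5 m/kyr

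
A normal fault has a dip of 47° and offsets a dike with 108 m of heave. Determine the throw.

116 m

throw = heave × tan(dip) = 108 × tan(47°) = 116 m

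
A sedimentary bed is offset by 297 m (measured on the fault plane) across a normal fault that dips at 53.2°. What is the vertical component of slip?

throw = dip-slip × sin(dip) = 297 m × sin(53.2°) = 238 m

238 m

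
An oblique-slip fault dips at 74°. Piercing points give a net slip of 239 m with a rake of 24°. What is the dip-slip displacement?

dip-slip = net slip × sin(rake) = 239 m × sin(24°) = 97.2 m

97.2 m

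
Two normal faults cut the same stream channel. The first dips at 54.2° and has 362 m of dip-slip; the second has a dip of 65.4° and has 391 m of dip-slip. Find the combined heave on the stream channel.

375 m

heave_A = 362 × cos(54.2°) = 211.8 m
heave_B = 391 × cos(65.4°) = 162.8 m
total = 211.8 + 162.8 = 375 m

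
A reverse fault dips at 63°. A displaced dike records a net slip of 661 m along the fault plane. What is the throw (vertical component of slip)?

throw = dip-slip × sin(dip) = 661 m × sin(63°) = 589 m

589 m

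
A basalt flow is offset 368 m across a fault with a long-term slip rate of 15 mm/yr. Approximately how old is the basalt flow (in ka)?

age = offset / rate = 368 m / (15 mm/yr) = 24500 yr = 24.5 ka

24.5 ka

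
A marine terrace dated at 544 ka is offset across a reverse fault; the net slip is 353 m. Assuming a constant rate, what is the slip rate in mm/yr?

rate = 353 m / 544 ka = 0.000649 m/yr = 0.649 mm/yr

0.649 mm/yr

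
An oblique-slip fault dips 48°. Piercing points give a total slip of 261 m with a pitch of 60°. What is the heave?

151 m

dip-slip = net slip × sin(rake) = 261 m × sin(60°) = 226 m
heave = dip-slip × cos(dip) = 226 × cos(48°) = 151 m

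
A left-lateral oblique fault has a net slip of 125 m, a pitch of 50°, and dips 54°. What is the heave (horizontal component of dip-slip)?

dip-slip = net slip × sin(rake) = 125 m × sin(50°) = 95.76 m
heave = dip-slip × cos(dip) = 95.76 × cos(54°) = 56.3 m

56.3 m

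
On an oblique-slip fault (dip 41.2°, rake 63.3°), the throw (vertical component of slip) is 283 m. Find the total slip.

dip-slip = throw / sin(dip) = 283 / sin(41.2°) = 429.6 m
net slip = dip-slip / sin(rake) = 429.6 / sin(63.3°) = 481 m

481 m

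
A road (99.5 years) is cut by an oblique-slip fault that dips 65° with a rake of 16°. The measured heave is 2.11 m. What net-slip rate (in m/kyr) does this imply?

dip-slip = heave / cos(dip) = 2.11 / cos(65°) = 4.993 m
net slip = dip-slip / sin(rake) = 4.993 / sin(16°) = 18.11 m
rate = 18.11 m / 99.5 years = 0.182 m/yr = 182 m/kyr

182 m/kyr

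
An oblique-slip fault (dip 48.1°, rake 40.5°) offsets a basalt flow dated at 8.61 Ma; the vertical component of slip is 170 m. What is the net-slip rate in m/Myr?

dip-slip = throw / sin(dip) = 170 / sin(48.1°) = 228.4 m
net slip = dip-slip / sin(rake) = 228.4 / sin(40.5°) = 351.7 m
rate = 351.7 m / 8.61 Ma = 0.0000408 m/yr = 40.8 m/Myr

40.8 m/Myr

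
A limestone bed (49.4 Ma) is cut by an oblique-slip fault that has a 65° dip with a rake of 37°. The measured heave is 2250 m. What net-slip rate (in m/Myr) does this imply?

dip-slip = heave / cos(dip) = 2250 / cos(65°) = 5324 m
net slip = dip-slip / sin(rake) = 5324 / sin(37°) = 8846 m
rate = 8846 m / 49.4 Ma = 0.000179 m/yr = 179 m/Myr

179 m/Myr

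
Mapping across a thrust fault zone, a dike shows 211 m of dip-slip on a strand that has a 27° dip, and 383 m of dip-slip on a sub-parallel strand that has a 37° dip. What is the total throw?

326 m

throw_A = 211 × sin(27°) = 95.79 m
throw_B = 383 × sin(37°) = 230.5 m
total = 95.79 + 230.5 = 326 m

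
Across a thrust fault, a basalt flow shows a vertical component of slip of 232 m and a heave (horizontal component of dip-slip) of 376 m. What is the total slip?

net slip = √(throw² + heave²) = √(232² + 376²) = 442 m

442 m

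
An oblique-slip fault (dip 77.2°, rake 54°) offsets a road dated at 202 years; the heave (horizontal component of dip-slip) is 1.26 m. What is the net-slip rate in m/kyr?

dip-slip = heave / cos(dip) = 1.26 / cos(77.2°) = 5.687 m
net slip = dip-slip / sin(rake) = 5.687 / sin(54°) = 7.030 m
rate = 7.030 m / 202 years = 0.0348 m/yr = 34.8 m/kyr

34.8 m/kyr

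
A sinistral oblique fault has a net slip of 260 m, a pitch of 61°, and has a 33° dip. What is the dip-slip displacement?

dip-slip = net slip × sin(rake) = 260 m × sin(61°) = 227 m

227 m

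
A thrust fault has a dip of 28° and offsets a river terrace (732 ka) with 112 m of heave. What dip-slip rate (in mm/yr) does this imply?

0.173 mm/yr

dip-slip = heave / cos(dip) = 112 m / cos(28°) = 126.8 m
rate = 126.8 m / 732 ka = 0.000173 m/yr = 0.173 mm/yr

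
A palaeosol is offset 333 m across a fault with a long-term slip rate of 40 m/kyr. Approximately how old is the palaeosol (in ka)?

8.32 ka

age = offset / rate = 333 m / (40 m/kyr) = 8320 yr = 8.32 ka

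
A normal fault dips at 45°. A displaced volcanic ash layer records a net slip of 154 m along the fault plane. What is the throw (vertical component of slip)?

throw = dip-slip × sin(dip) = 154 m × sin(45°) = 109 m

109 m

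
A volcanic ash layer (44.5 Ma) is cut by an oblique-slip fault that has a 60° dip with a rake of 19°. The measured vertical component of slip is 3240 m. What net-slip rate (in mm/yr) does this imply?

0.258 mm/yr

dip-slip = throw / sin(dip) = 3240 / sin(60°) = 3741 m
net slip = dip-slip / sin(rake) = 3741 / sin(19°) = 11490 m
rate = 11490 m / 44.5 Ma = 0.000258 m/yr = 0.258 mm/yr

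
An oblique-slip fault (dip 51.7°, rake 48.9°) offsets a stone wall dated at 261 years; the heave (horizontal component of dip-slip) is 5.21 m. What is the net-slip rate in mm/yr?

42.7 mm/yr

dip-slip = heave / cos(dip) = 5.21 / cos(51.7°) = 8.406 m
net slip = dip-slip / sin(rake) = 8.406 / sin(48.9°) = 11.16 m
rate = 11.16 m / 261 years = 0.0427 m/yr = 42.7 mm/yr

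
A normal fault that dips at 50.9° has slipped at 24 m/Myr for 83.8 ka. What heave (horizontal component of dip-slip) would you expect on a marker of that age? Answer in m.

1.27 m

dip-slip = rate × time = 24 m/Myr × 83.8 ka = 2.011 m
heave = dip-slip × cos(dip) = 2.011 × cos(50.9°) = 1.27 m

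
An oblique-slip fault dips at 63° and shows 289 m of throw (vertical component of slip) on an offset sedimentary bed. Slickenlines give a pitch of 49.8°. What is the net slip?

425 m

dip-slip = throw / sin(dip) = 289 / sin(63°) = 324.4 m
net slip = dip-slip / sin(rake) = 324.4 / sin(49.8°) = 425 m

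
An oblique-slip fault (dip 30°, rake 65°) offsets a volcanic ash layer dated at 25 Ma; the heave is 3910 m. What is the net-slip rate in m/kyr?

0.199 m/kyr

dip-slip = heave / cos(dip) = 3910 / cos(30°) = 4515 m
net slip = dip-slip / sin(rake) = 4515 / sin(65°) = 4982 m
rate = 4982 m / 25 Ma = 0.000199 m/yr = 0.199 m/kyr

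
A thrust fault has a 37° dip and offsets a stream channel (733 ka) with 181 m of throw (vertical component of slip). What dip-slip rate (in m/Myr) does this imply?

dip-slip = throw / sin(dip) = 181 m / sin(37°) = 300.8 m
rate = 300.8 m / 733 ka = 0.000410 m/yr = 410 m/Myr

410 m/Myr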